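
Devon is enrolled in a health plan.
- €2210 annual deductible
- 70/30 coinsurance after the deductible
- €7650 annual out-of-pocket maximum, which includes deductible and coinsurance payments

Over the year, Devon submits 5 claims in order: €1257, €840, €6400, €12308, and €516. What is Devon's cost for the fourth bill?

€3553.90

Claim 1 — €1257: all of it applies to the deductible. Cost to patient: €1257. OOP to date €1257.
Claim 2 — €840: all of it applies to the deductible. Patient owes €840 (running OOP €2097).
Claim 3 — €6400: deductible takes €113, €6287 remains; 30% of €6287 = €1886.10. Patient pays €1999.10; OOP now €4096.10.
Claim 4 — €12308: deductible already satisfied, so patient's share is 30% × €12308 = €3692.40. That would push OOP to €7788.50, over the €7650 cap, so patient pays €7650 − €4096.10 = €3553.90.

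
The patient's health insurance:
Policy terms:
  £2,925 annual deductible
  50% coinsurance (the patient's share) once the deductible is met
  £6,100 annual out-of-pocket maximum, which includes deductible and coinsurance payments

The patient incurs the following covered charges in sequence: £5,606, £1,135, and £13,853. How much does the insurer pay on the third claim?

£12,586

Claim 1 — £5,606: deductible takes £2,925, £2,681 remains; coinsurance £2,681 × 50% = £1,340.50. Patient pays £4,265.50; OOP now £4,265.50. Plan pays £5,606 − £4,265.50 = £1,340.50.
Claim 2 — £1,135: deductible already satisfied, so patient's share is 50% × £1,135 = £567.50. Patient pays £567.50; OOP now £4,833. Plan pays £1,135 − £567.50 = £567.50.
Claim 3 — £13,853: deductible already satisfied, so patient's share is 50% × £13,853 = £6,926.50. That would push OOP to £11,759.50, over the £6,100 cap, so patient pays £6,100 − £4,833 = £1,267. Plan pays £13,853 − £1,267 = £12,586.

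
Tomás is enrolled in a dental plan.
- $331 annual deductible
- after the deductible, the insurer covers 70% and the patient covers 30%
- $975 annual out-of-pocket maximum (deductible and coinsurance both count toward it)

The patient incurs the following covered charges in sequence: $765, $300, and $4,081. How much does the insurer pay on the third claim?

#1 ($765): deductible takes $331, $434 remains; coinsurance $434 × 30% = $130.20. Patient owes $461.20 (running OOP $461.20). Insurer: $765 − $461.20 = $303.80.
#2 ($300): deductible met; 30% of $300 = $90. Patient pays $90; OOP now $551.20. Insurer: $300 − $90 = $210.
#3 ($4,081): deductible already satisfied, so patient's share is 30% × $4,081 = $1,224.30. That would push OOP to $1,775.50, over the $975 cap, so patient pays $975 − $551.20 = $423.80. Plan pays $4,081 − $423.80 = $3,657.20.

$3,657.20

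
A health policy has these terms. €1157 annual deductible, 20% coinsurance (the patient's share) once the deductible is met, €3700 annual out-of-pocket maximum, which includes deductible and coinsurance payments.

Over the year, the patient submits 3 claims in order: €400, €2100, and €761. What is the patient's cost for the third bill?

€152.20

Claim 1 (€400): all of it applies to the deductible. Patient pays €400; OOP now €400.
Claim 2 (€2100): €757 finishes the deductible; €1343 goes to coinsurance; patient's 20% is €268.60. Patient owes €1025.60 (running OOP €1425.60).
Claim 3 (€761): deductible already satisfied, so patient's share is 20% × €761 = €152.20. Patient owes €152.20 (running OOP €1577.80).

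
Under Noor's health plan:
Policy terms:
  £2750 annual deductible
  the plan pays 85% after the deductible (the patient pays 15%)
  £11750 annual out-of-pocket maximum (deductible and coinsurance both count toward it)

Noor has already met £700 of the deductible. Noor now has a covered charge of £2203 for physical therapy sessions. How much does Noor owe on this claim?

£2072.95

£700 of the £2750 deductible is already met, leaving £2050.
The remaining £153 (= £2203 − £2050) moves to coinsurance.
Patient's 15% share of £153 is £22.95.
That puts the patient's cost at £2050 + £22.95 = £2072.95 before any cap.
Cumulative spending £700 + £2072.95 = £2772.95 stays under the £11750 maximum.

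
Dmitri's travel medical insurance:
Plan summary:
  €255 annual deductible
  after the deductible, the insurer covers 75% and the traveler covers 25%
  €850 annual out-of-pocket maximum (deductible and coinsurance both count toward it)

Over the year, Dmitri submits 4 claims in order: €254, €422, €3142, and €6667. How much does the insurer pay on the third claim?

Claim 1 (€254): fully absorbed by the deductible. Traveler pays €254; OOP now €254. Insurer: €254 − €254 = €0.
Claim 2 (€422): €1 finishes the deductible; €421 goes to coinsurance; traveler's 25% is €105.25. Cost to traveler: €106.25. OOP to date €360.25. Insurer: €422 − €106.25 = €315.75.
Claim 3 (€3142): 25% coinsurance on €3142 = €785.50. That would push OOP to €1145.75, over the €850 cap, so traveler pays €850 − €360.25 = €489.75. Insurer: €3142 − €489.75 = €2652.25.

€2652.25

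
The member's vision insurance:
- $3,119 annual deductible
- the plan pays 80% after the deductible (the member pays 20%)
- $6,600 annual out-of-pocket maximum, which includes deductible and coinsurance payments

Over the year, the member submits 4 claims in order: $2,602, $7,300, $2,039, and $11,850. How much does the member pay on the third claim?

Claim 1 — $2,602: fully absorbed by the deductible. Member pays $2,602; OOP now $2,602.
Claim 2 — $7,300: $517 to deductible, leaving $6,783; coinsurance $6,783 × 20% = $1,356.60. Member owes $1,873.60 (running OOP $4,475.60).
Claim 3 — $2,039: deductible already satisfied, so member's share is 20% × $2,039 = $407.80. Member owes $407.80 (running OOP $4,883.40).

$407.80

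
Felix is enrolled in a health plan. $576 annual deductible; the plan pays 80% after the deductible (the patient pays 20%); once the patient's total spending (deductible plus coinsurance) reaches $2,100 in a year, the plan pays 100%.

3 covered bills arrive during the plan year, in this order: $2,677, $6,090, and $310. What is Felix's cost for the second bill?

Claim 1 — $2,677: $576 to deductible, leaving $2,101; coinsurance $2,101 × 20% = $420.20. Patient owes $996.20 (running OOP $996.20).
Claim 2 — $6,090: deductible already satisfied, so patient's share is 20% × $6,090 = $1,218. Adding that to $996.20 gives $2,214.20, past the $2,100 cap; patient pays only $2,100 − $996.20 = $1,103.80.

$1,103.80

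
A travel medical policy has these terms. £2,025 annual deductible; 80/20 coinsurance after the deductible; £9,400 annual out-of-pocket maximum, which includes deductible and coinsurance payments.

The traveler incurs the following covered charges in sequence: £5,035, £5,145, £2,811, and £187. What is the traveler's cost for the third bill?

£562.20

Bill 1, £5,035: £2,025 to deductible, leaving £3,010; coinsurance £3,010 × 20% = £602. Cost to traveler: £2,627. OOP to date £2,627.
Bill 2, £5,145: 20% coinsurance on £5,145 = £1,029. Traveler owes £1,029 (running OOP £3,656).
Bill 3, £2,811: 20% coinsurance on £2,811 = £562.20. Traveler owes £562.20 (running OOP £4,218.20).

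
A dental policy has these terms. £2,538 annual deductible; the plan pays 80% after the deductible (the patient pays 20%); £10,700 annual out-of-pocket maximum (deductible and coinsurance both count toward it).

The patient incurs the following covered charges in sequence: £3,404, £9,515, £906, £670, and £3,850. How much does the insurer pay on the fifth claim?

Claim 1 — £3,404: £2,538 to deductible, leaving £866; coinsurance £866 × 20% = £173.20. Patient pays £2,711.20; OOP now £2,711.20. Plan pays £3,404 − £2,711.20 = £692.80.
Claim 2 — £9,515: 20% coinsurance on £9,515 = £1,903. Cost to patient: £1,903. OOP to date £4,614.20. Insurer: £9,515 − £1,903 = £7,612.
Claim 3 — £906: deductible already satisfied, so patient's share is 20% × £906 = £181.20. Patient pays £181.20; OOP now £4,795.40. Insurer: £906 − £181.20 = £724.80.
Claim 4 — £670: deductible met; 20% of £670 = £134. Cost to patient: £134. OOP to date £4,929.40. Plan pays £670 − £134 = £536.
Claim 5 — £3,850: deductible already satisfied, so patient's share is 20% × £3,850 = £770. Cost to patient: £770. OOP to date £5,699.40. Insurer: £3,850 − £770 = £3,080.

£3,080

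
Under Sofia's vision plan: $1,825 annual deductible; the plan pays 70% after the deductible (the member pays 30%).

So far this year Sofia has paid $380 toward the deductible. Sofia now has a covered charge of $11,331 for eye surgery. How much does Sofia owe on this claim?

Remaining deductible: $1,825 − $380 = $1,445.
The remaining $9,886 (= $11,331 − $1,445) moves to coinsurance.
Member's 30% share of $9,886 is $2,965.80.
That puts the member's cost at $1,445 + $2,965.80 = $4,410.80.

$4,410.80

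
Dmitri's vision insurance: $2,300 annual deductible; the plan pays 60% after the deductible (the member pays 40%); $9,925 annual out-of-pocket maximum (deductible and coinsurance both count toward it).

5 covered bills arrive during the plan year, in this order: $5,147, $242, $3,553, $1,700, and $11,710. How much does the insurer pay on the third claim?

$2,131.80

#1 ($5,147): $2,300 finishes the deductible; $2,847 goes to coinsurance; coinsurance $2,847 × 40% = $1,138.80. Member pays $3,438.80; OOP now $3,438.80. Insurer: $5,147 − $3,438.80 = $1,708.20.
#2 ($242): deductible met; 40% of $242 = $96.80. Cost to member: $96.80. OOP to date $3,535.60. Insurer: $242 − $96.80 = $145.20.
#3 ($3,553): deductible met; 40% of $3,553 = $1,421.20. Cost to member: $1,421.20. OOP to date $4,956.80. Plan pays $3,553 − $1,421.20 = $2,131.80.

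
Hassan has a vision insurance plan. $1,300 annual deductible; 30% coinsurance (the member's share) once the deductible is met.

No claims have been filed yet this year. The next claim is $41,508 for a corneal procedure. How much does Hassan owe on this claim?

The full $1,300 deductible is still open; $1,300 of this bill applies to it.
That leaves $41,508 − $1,300 = $40,208 for coinsurance.
30% of $40,208 = $12,062.40 falls to the member.
That puts the member's cost at $1,300 + $12,062.40 = $13,362.40.

$13,362.40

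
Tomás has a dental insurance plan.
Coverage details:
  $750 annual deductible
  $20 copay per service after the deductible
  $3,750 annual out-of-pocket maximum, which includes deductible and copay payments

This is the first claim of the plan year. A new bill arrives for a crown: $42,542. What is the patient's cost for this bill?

$770

Nothing has been paid toward the $750 deductible, so the first $750 of this charge is applied there.
After the $750 deductible portion, $42,542 − $750 = $41,792 is subject to the copay.
Copay on this service: $20.
So the patient owes $750 + $20 = $770 before any cap.
Cumulative spending $0 + $770 = $770 stays under the $3,750 maximum.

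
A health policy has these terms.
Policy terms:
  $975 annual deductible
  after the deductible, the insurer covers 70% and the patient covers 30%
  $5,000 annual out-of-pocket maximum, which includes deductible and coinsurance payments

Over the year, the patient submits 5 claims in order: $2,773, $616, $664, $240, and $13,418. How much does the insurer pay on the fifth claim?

$10,388.40

Bill 1, $2,773: $975 to deductible, leaving $1,798; 30% of $1,798 = $539.40. Cost to patient: $1,514.40. OOP to date $1,514.40. Insurer: $2,773 − $1,514.40 = $1,258.60.
Bill 2, $616: 30% coinsurance on $616 = $184.80. Patient pays $184.80; OOP now $1,699.20. Plan pays $616 − $184.80 = $431.20.
Bill 3, $664: deductible met; 30% of $664 = $199.20. Patient owes $199.20 (running OOP $1,898.40). Plan pays $664 − $199.20 = $464.80.
Bill 4, $240: deductible met; 30% of $240 = $72. Patient owes $72 (running OOP $1,970.40). Plan pays $240 − $72 = $168.
Bill 5, $13,418: deductible already satisfied, so patient's share is 30% × $13,418 = $4,025.40. OOP would hit $5,995.80 > $5,000, so the cap limits the patient to $5,000 − $1,970.40 = $3,029.60. Insurer: $13,418 − $3,029.60 = $10,388.40.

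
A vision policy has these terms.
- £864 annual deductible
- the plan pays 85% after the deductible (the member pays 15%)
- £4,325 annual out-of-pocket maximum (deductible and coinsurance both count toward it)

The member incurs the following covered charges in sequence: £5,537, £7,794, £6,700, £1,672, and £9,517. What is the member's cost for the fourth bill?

£250.80

#1 (£5,537): deductible takes £864, £4,673 remains; member's 15% is £700.95. Member pays £1,564.95; OOP now £1,564.95.
#2 (£7,794): deductible met; 15% of £7,794 = £1,169.10. Member owes £1,169.10 (running OOP £2,734.05).
#3 (£6,700): deductible already satisfied, so member's share is 15% × £6,700 = £1,005. Member owes £1,005 (running OOP £3,739.05).
#4 (£1,672): 15% coinsurance on £1,672 = £250.80. Member pays £250.80; OOP now £3,989.85.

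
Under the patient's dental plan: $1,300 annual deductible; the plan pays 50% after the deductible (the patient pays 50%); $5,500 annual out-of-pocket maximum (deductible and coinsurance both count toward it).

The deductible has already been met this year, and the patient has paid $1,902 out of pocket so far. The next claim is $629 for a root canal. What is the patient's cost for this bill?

With the deductible met, the entire $629 is subject to coinsurance.
50% of $629 = $314.50 falls to the patient.
Cumulative spending $1,902 + $314.50 = $2,216.50 stays under the $5,500 maximum.

$314.50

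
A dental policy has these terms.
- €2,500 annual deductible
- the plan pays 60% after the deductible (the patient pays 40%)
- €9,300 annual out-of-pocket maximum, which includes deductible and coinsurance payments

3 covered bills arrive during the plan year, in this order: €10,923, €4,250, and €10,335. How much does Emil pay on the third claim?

Claim 1 (€10,923): deductible takes €2,500, €8,423 remains; coinsurance €8,423 × 40% = €3,369.20. Cost to patient: €5,869.20. OOP to date €5,869.20.
Claim 2 (€4,250): deductible already satisfied, so patient's share is 40% × €4,250 = €1,700. Cost to patient: €1,700. OOP to date €7,569.20.
Claim 3 (€10,335): deductible already satisfied, so patient's share is 40% × €10,335 = €4,134. That would push OOP to €11,703.20, over the €9,300 cap, so patient pays €9,300 − €7,569.20 = €1,730.80.

€1,730.80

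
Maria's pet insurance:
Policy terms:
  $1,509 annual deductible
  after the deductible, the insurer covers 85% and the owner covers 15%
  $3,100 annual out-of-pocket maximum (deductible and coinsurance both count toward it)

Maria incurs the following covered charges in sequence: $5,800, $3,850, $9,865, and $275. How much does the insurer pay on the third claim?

Claim 1 ($5,800): $1,509 to deductible, leaving $4,291; owner's 15% is $643.65. Cost to owner: $2,152.65. OOP to date $2,152.65. Plan pays $5,800 − $2,152.65 = $3,647.35.
Claim 2 ($3,850): deductible met; 15% of $3,850 = $577.50. Owner pays $577.50; OOP now $2,730.15. Insurer: $3,850 − $577.50 = $3,272.50.
Claim 3 ($9,865): deductible already satisfied, so owner's share is 15% × $9,865 = $1,479.75. Adding that to $2,730.15 gives $4,209.90, past the $3,100 cap; owner pays only $3,100 − $2,730.15 = $369.85. Plan pays $9,865 − $369.85 = $9,495.15.

$9,495.15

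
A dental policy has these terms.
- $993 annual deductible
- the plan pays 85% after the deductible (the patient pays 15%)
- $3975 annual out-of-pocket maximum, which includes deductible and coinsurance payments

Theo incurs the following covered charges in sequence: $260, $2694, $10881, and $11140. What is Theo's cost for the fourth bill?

$1055.70

Claim 1 — $260: entire amount goes to the deductible. Patient pays $260; OOP now $260.
Claim 2 — $2694: $733 finishes the deductible; $1961 goes to coinsurance; coinsurance $1961 × 15% = $294.15. Cost to patient: $1027.15. OOP to date $1287.15.
Claim 3 — $10881: deductible already satisfied, so patient's share is 15% × $10881 = $1632.15. Patient pays $1632.15; OOP now $2919.30.
Claim 4 — $11140: deductible met; 15% of $11140 = $1671. That would push OOP to $4590.30, over the $3975 cap, so patient pays $3975 − $2919.30 = $1055.70.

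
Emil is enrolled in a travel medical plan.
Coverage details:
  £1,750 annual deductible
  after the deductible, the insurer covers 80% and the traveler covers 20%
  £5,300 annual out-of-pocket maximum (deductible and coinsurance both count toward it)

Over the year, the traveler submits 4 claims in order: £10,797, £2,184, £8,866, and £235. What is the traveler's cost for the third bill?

Bill 1, £10,797: £1,750 finishes the deductible; £9,047 goes to coinsurance; traveler's 20% is £1,809.40. Traveler owes £3,559.40 (running OOP £3,559.40).
Bill 2, £2,184: deductible met; 20% of £2,184 = £436.80. Cost to traveler: £436.80. OOP to date £3,996.20.
Bill 3, £8,866: deductible met; 20% of £8,866 = £1,773.20. OOP would hit £5,769.40 > £5,300, so the cap limits the traveler to £5,300 − £3,996.20 = £1,303.80.

£1,303.80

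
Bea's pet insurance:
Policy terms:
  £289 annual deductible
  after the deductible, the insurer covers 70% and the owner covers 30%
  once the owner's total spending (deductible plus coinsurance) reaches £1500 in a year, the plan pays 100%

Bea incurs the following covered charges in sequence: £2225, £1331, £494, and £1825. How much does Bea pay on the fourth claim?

Claim 1 (£2225): deductible takes £289, £1936 remains; 30% of £1936 = £580.80. Cost to owner: £869.80. OOP to date £869.80.
Claim 2 (£1331): 30% coinsurance on £1331 = £399.30. Cost to owner: £399.30. OOP to date £1269.10.
Claim 3 (£494): deductible already satisfied, so owner's share is 30% × £494 = £148.20. Owner pays £148.20; OOP now £1417.30.
Claim 4 (£1825): deductible already satisfied, so owner's share is 30% × £1825 = £547.50. OOP would hit £1964.80 > £1500, so the cap limits the owner to £1500 − £1417.30 = £82.70.

£82.70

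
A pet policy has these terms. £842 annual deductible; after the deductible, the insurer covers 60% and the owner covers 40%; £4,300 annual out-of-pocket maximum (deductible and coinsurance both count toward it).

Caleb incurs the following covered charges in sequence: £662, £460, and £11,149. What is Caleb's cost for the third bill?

£3,346

#1 (£662): entire amount goes to the deductible. Owner pays £662; OOP now £662.
#2 (£460): £180 finishes the deductible; £280 goes to coinsurance; coinsurance £280 × 40% = £112. Owner pays £292; OOP now £954.
#3 (£11,149): deductible already satisfied, so owner's share is 40% × £11,149 = £4,459.60. That would push OOP to £5,413.60, over the £4,300 cap, so owner pays £4,300 − £954 = £3,346.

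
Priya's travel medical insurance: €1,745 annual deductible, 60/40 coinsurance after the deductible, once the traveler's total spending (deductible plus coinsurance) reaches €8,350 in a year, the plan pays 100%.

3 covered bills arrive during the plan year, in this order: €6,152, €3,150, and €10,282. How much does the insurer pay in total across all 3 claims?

€11,234

Claim 1 — €6,152: €1,745 finishes the deductible; €4,407 goes to coinsurance; 40% of €4,407 = €1,762.80. Traveler pays €3,507.80; OOP now €3,507.80. Insurer: €6,152 − €3,507.80 = €2,644.20.
Claim 2 — €3,150: deductible already satisfied, so traveler's share is 40% × €3,150 = €1,260. Cost to traveler: €1,260. OOP to date €4,767.80. Plan pays €3,150 − €1,260 = €1,890.
Claim 3 — €10,282: deductible met; 40% of €10,282 = €4,112.80. That would push OOP to €8,880.60, over the €8,350 cap, so traveler pays €8,350 − €4,767.80 = €3,582.20. Insurer: €10,282 − €3,582.20 = €6,699.80.
Insurer total = bills − traveler's total = €19,584 − €8,350 = €11,234.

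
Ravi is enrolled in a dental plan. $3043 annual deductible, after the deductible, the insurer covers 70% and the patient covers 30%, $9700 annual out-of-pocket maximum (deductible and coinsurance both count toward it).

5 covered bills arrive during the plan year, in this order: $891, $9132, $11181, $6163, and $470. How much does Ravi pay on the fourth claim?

#1 ($891): fully absorbed by the deductible. Patient pays $891; OOP now $891.
#2 ($9132): $2152 to deductible, leaving $6980; 30% of $6980 = $2094. Cost to patient: $4246. OOP to date $5137.
#3 ($11181): deductible met; 30% of $11181 = $3354.30. Patient owes $3354.30 (running OOP $8491.30).
#4 ($6163): deductible already satisfied, so patient's share is 30% × $6163 = $1848.90. OOP would hit $10340.20 > $9700, so the cap limits the patient to $9700 − $8491.30 = $1208.70.

$1208.70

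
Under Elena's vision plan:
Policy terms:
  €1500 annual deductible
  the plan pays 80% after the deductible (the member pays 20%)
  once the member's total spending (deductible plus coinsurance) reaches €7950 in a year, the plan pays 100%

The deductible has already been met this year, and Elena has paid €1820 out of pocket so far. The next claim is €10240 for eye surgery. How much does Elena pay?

The deductible is already satisfied, so the full bill goes to coinsurance.
Member's 20% share of €10240 is €2048.
Cumulative spending €1820 + €2048 = €3868 stays under the €7950 maximum.

€2048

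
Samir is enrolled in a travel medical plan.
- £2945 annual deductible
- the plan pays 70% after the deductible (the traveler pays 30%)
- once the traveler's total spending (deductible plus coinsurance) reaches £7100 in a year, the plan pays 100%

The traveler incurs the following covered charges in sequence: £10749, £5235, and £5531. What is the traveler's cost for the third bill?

Claim 1 — £10749: deductible takes £2945, £7804 remains; coinsurance £7804 × 30% = £2341.20. Traveler owes £5286.20 (running OOP £5286.20).
Claim 2 — £5235: deductible met; 30% of £5235 = £1570.50. Cost to traveler: £1570.50. OOP to date £6856.70.
Claim 3 — £5531: 30% coinsurance on £5531 = £1659.30. Adding that to £6856.70 gives £8516, past the £7100 cap; traveler pays only £7100 − £6856.70 = £243.30.

£243.30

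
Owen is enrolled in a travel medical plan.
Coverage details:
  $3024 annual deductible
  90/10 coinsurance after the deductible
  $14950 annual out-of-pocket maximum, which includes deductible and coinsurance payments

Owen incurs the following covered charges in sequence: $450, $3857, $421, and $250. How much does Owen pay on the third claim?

#1 ($450): fully absorbed by the deductible. Traveler pays $450; OOP now $450.
#2 ($3857): deductible takes $2574, $1283 remains; coinsurance $1283 × 10% = $128.30. Cost to traveler: $2702.30. OOP to date $3152.30.
#3 ($421): deductible met; 10% of $421 = $42.10. Cost to traveler: $42.10. OOP to date $3194.40.

$42.10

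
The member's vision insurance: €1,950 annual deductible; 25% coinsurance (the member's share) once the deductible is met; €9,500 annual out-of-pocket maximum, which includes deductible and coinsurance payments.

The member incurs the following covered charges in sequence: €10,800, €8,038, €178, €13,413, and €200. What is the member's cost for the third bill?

€44.50

Claim 1 — €10,800: €1,950 finishes the deductible; €8,850 goes to coinsurance; 25% of €8,850 = €2,212.50. Member owes €4,162.50 (running OOP €4,162.50).
Claim 2 — €8,038: deductible already satisfied, so member's share is 25% × €8,038 = €2,009.50. Cost to member: €2,009.50. OOP to date €6,172.
Claim 3 — €178: 25% coinsurance on €178 = €44.50. Member pays €44.50; OOP now €6,216.50.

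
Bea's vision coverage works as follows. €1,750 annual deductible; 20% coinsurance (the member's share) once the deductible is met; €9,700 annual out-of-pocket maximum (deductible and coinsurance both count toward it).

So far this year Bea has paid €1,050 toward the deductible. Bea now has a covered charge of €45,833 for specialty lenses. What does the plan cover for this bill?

Remaining deductible: €1,750 − €1,050 = €700.
After the €700 deductible portion, €45,833 − €700 = €45,133 is subject to coinsurance.
Coinsurance: €45,133 × 20% = €9,026.60.
Member responsibility before any cap: €700 + €9,026.60 = €9,726.60.
That would bring total out-of-pocket to €10,776.60, past the €9,700 cap. The member is capped at €9,700 − €1,050 = €8,650 on this claim.
The plan picks up €45,833 − €8,650 = €37,183.

€37,183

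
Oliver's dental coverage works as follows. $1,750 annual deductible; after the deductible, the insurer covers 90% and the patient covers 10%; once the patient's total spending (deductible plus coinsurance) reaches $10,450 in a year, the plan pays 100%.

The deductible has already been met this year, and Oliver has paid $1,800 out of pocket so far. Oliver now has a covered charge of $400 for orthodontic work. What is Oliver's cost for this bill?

With the deductible met, the entire $400 is subject to coinsurance.
Coinsurance: $400 × 10% = $40.
Year-to-date out-of-pocket becomes $1,800 + $40 = $1,840, still under the $10,450 maximum, so no cap applies.

$40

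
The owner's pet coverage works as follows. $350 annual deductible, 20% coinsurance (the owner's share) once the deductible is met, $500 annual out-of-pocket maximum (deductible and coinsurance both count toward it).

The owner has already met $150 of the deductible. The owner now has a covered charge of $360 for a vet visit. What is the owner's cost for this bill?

$150 of the $350 deductible is already met, leaving $200.
After the $200 deductible portion, $360 − $200 = $160 is subject to coinsurance.
20% of $160 = $32 falls to the owner.
Owner responsibility before any cap: $200 + $32 = $232.
Year-to-date out-of-pocket becomes $150 + $232 = $382, still under the $500 maximum, so no cap applies.

$232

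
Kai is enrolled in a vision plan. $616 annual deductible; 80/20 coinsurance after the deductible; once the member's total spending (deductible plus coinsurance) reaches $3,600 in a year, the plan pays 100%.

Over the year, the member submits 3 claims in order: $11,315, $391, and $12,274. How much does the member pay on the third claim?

$766

#1 ($11,315): deductible takes $616, $10,699 remains; member's 20% is $2,139.80. Member pays $2,755.80; OOP now $2,755.80.
#2 ($391): 20% coinsurance on $391 = $78.20. Cost to member: $78.20. OOP to date $2,834.
#3 ($12,274): deductible met; 20% of $12,274 = $2,454.80. OOP would hit $5,288.80 > $3,600, so the cap limits the member to $3,600 − $2,834 = $766.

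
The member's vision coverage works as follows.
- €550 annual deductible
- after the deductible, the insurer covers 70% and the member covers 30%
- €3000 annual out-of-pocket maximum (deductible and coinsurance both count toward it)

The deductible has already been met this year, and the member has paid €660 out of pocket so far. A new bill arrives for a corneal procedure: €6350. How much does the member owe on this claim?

The deductible is already satisfied, so the full bill goes to coinsurance.
30% of €6350 = €1905 falls to the member.
Cumulative spending €660 + €1905 = €2565 stays under the €3000 maximum.

€1905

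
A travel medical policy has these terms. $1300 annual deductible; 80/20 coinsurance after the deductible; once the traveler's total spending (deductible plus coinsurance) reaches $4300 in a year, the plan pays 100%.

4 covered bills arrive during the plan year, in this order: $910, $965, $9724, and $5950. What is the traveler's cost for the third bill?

$1944.80

Claim 1 ($910): fully absorbed by the deductible. Traveler pays $910; OOP now $910.
Claim 2 ($965): deductible takes $390, $575 remains; traveler's 20% is $115. Cost to traveler: $505. OOP to date $1415.
Claim 3 ($9724): deductible already satisfied, so traveler's share is 20% × $9724 = $1944.80. Cost to traveler: $1944.80. OOP to date $3359.80.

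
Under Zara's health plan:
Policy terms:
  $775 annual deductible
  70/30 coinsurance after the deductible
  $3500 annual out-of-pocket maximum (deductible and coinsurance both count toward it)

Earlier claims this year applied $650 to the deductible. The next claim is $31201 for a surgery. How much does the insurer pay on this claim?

$28351

Remaining deductible: $775 − $650 = $125.
That leaves $31201 − $125 = $31076 for coinsurance.
30% of $31076 = $9322.80 falls to the patient.
Patient responsibility before any cap: $125 + $9322.80 = $9447.80.
That would bring total out-of-pocket to $10097.80, past the $3500 cap. The patient is capped at $3500 − $650 = $2850 on this claim.
The insurer covers the remainder: $31201 − $2850 = $28351.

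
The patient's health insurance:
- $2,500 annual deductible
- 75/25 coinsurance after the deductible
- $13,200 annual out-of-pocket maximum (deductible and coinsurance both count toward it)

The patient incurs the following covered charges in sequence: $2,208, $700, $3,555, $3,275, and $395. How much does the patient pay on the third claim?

Claim 1 — $2,208: entire amount goes to the deductible. Patient pays $2,208; OOP now $2,208.
Claim 2 — $700: $292 to deductible, leaving $408; coinsurance $408 × 25% = $102. Patient owes $394 (running OOP $2,602).
Claim 3 — $3,555: deductible already satisfied, so patient's share is 25% × $3,555 = $888.75. Cost to patient: $888.75. OOP to date $3,490.75.

$888.75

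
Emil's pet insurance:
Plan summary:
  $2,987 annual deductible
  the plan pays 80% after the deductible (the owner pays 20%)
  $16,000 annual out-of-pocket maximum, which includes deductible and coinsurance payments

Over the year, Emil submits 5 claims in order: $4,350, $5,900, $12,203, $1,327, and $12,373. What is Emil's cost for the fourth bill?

$265.40

#1 ($4,350): $2,987 finishes the deductible; $1,363 goes to coinsurance; coinsurance $1,363 × 20% = $272.60. Owner owes $3,259.60 (running OOP $3,259.60).
#2 ($5,900): 20% coinsurance on $5,900 = $1,180. Cost to owner: $1,180. OOP to date $4,439.60.
#3 ($12,203): deductible already satisfied, so owner's share is 20% × $12,203 = $2,440.60. Owner pays $2,440.60; OOP now $6,880.20.
#4 ($1,327): deductible met; 20% of $1,327 = $265.40. Owner pays $265.40; OOP now $7,145.60.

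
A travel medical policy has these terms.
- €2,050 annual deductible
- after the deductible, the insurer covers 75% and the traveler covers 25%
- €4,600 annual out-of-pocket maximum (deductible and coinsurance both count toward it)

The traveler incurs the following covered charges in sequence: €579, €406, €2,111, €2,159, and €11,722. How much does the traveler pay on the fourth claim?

€539.75

Claim 1 (€579): entire amount goes to the deductible. Cost to traveler: €579. OOP to date €579.
Claim 2 (€406): fully absorbed by the deductible. Traveler owes €406 (running OOP €985).
Claim 3 (€2,111): deductible takes €1,065, €1,046 remains; 25% of €1,046 = €261.50. Cost to traveler: €1,326.50. OOP to date €2,311.50.
Claim 4 (€2,159): 25% coinsurance on €2,159 = €539.75. Traveler owes €539.75 (running OOP €2,851.25).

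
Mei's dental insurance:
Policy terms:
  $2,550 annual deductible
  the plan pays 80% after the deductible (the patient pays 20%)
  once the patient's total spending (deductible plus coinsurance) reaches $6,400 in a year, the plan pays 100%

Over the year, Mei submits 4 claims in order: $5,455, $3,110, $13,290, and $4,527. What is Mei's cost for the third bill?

Bill 1, $5,455: $2,550 to deductible, leaving $2,905; coinsurance $2,905 × 20% = $581. Patient pays $3,131; OOP now $3,131.
Bill 2, $3,110: deductible met; 20% of $3,110 = $622. Cost to patient: $622. OOP to date $3,753.
Bill 3, $13,290: deductible already satisfied, so patient's share is 20% × $13,290 = $2,658. That would push OOP to $6,411, over the $6,400 cap, so patient pays $6,400 − $3,753 = $2,647.

$2,647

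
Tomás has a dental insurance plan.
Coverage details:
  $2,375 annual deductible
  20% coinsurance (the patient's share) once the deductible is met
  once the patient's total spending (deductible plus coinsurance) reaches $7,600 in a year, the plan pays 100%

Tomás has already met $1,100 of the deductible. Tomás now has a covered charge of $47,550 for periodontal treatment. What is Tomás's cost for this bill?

$1,100 of the $2,375 deductible is already met, leaving $1,275.
After the $1,275 deductible portion, $47,550 − $1,275 = $46,275 is subject to coinsurance.
20% of $46,275 = $9,255 falls to the patient.
Patient responsibility before any cap: $1,275 + $9,255 = $10,530.
Adding $10,530 to the $1,100 already spent would give $11,630, which exceeds the $7,600 cap; the patient pays just $7,600 − $1,100 = $6,500.

$6,500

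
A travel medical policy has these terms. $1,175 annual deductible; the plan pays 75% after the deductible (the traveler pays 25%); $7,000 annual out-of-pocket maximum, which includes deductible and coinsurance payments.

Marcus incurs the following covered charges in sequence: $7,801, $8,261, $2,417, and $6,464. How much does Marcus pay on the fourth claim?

Bill 1, $7,801: $1,175 to deductible, leaving $6,626; coinsurance $6,626 × 25% = $1,656.50. Traveler pays $2,831.50; OOP now $2,831.50.
Bill 2, $8,261: deductible already satisfied, so traveler's share is 25% × $8,261 = $2,065.25. Traveler owes $2,065.25 (running OOP $4,896.75).
Bill 3, $2,417: 25% coinsurance on $2,417 = $604.25. Traveler pays $604.25; OOP now $5,501.
Bill 4, $6,464: 25% coinsurance on $6,464 = $1,616. Adding that to $5,501 gives $7,117, past the $7,000 cap; traveler pays only $7,000 − $5,501 = $1,499.

$1,499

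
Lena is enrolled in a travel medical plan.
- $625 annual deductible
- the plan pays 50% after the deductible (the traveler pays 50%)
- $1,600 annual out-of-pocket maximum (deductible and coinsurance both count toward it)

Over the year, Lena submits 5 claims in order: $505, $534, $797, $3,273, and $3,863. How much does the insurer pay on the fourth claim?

$2,903.50

Claim 1 — $505: fully absorbed by the deductible. Cost to traveler: $505. OOP to date $505. Plan pays $505 − $505 = $0.
Claim 2 — $534: $120 finishes the deductible; $414 goes to coinsurance; 50% of $414 = $207. Traveler pays $327; OOP now $832. Plan pays $534 − $327 = $207.
Claim 3 — $797: deductible met; 50% of $797 = $398.50. Traveler owes $398.50 (running OOP $1,230.50). Insurer: $797 − $398.50 = $398.50.
Claim 4 — $3,273: 50% coinsurance on $3,273 = $1,636.50. Adding that to $1,230.50 gives $2,867, past the $1,600 cap; traveler pays only $1,600 − $1,230.50 = $369.50. Plan pays $3,273 − $369.50 = $2,903.50.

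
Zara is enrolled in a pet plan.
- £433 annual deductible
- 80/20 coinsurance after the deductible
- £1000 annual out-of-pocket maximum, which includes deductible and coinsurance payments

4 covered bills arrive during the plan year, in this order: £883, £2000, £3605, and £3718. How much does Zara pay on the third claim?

£77

#1 (£883): £433 to deductible, leaving £450; owner's 20% is £90. Cost to owner: £523. OOP to date £523.
#2 (£2000): 20% coinsurance on £2000 = £400. Cost to owner: £400. OOP to date £923.
#3 (£3605): deductible met; 20% of £3605 = £721. OOP would hit £1644 > £1000, so the cap limits the owner to £1000 − £923 = £77.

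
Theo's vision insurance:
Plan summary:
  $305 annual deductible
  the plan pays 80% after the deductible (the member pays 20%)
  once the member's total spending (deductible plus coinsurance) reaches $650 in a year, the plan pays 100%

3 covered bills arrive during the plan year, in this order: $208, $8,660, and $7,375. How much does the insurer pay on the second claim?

$8,218

Claim 1 ($208): fully absorbed by the deductible. Cost to member: $208. OOP to date $208. Insurer: $208 − $208 = $0.
Claim 2 ($8,660): $97 to deductible, leaving $8,563; coinsurance $8,563 × 20% = $1,712.60. Deductible plus coinsurance: $97 + $1,712.60 = $1,809.60. Adding that to $208 gives $2,017.60, past the $650 cap; member pays only $650 − $208 = $442. Insurer: $8,660 − $442 = $8,218.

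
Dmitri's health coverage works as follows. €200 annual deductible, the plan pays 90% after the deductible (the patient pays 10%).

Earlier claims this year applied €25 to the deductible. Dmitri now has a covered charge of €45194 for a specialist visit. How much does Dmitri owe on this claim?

€4676.90

€25 of the €200 deductible is already met, leaving €175.
After the €175 deductible portion, €45194 − €175 = €45019 is subject to coinsurance.
10% of €45019 = €4501.90 falls to the patient.
Patient responsibility: €175 + €4501.90 = €4676.90.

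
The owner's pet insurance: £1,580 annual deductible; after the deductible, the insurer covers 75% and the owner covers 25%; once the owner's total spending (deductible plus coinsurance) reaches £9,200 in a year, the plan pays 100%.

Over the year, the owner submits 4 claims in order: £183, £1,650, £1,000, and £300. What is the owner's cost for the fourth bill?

£75

Bill 1, £183: entire amount goes to the deductible. Owner pays £183; OOP now £183.
Bill 2, £1,650: deductible takes £1,397, £253 remains; 25% of £253 = £63.25. Owner pays £1,460.25; OOP now £1,643.25.
Bill 3, £1,000: deductible met; 25% of £1,000 = £250. Owner owes £250 (running OOP £1,893.25).
Bill 4, £300: deductible already satisfied, so owner's share is 25% × £300 = £75. Owner pays £75; OOP now £1,968.25.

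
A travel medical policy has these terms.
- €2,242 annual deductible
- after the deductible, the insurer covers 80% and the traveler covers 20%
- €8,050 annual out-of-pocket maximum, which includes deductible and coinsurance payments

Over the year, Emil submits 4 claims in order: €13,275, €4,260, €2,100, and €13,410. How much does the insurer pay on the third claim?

#1 (€13,275): €2,242 finishes the deductible; €11,033 goes to coinsurance; traveler's 20% is €2,206.60. Traveler pays €4,448.60; OOP now €4,448.60. Plan pays €13,275 − €4,448.60 = €8,826.40.
#2 (€4,260): deductible already satisfied, so traveler's share is 20% × €4,260 = €852. Traveler pays €852; OOP now €5,300.60. Insurer: €4,260 − €852 = €3,408.
#3 (€2,100): deductible met; 20% of €2,100 = €420. Cost to traveler: €420. OOP to date €5,720.60. Plan pays €2,100 − €420 = €1,680.

€1,680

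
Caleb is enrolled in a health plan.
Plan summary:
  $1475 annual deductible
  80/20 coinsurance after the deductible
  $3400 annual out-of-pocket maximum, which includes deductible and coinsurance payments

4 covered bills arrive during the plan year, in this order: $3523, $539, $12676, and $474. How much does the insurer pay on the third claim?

Bill 1, $3523: $1475 finishes the deductible; $2048 goes to coinsurance; coinsurance $2048 × 20% = $409.60. Cost to patient: $1884.60. OOP to date $1884.60. Insurer: $3523 − $1884.60 = $1638.40.
Bill 2, $539: deductible already satisfied, so patient's share is 20% × $539 = $107.80. Cost to patient: $107.80. OOP to date $1992.40. Insurer: $539 − $107.80 = $431.20.
Bill 3, $12676: deductible met; 20% of $12676 = $2535.20. Adding that to $1992.40 gives $4527.60, past the $3400 cap; patient pays only $3400 − $1992.40 = $1407.60. Plan pays $12676 − $1407.60 = $11268.40.

$11268.40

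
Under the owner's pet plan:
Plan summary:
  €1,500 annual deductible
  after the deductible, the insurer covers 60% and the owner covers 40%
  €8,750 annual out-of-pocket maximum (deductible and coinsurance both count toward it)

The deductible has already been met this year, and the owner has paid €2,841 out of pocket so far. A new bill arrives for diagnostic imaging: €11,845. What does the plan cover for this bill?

€7,107

The deductible is already satisfied, so the full bill goes to coinsurance.
Owner's 40% share of €11,845 is €4,738.
Total out-of-pocket so far would be €2,841 + €4,738 = €7,579, below the €8,750 cap — no reduction.
The insurer covers the remainder: €11,845 − €4,738 = €7,107.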